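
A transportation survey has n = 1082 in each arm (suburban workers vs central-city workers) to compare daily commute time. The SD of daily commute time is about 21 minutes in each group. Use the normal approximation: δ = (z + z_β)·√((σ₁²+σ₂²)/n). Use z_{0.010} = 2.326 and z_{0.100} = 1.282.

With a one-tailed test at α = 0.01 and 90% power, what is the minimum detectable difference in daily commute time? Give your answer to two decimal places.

Minimum detectable difference ≈ 3.26 minutes

δ = (z_α + z_β) · √((σ₁²+σ₂²)/n)
  = (2.326 + 1.282) · √(882/1082)
  = 3.608 · √0.81516
  = 3.608 · 0.9029
  = 3.2575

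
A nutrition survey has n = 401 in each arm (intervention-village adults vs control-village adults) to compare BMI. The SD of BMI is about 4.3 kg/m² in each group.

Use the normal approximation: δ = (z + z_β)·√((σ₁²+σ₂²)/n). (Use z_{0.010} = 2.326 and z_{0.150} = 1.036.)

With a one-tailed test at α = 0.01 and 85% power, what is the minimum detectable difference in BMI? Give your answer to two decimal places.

δ = (z_α + z_β) · √((σ₁²+σ₂²)/n)
  = (2.326 + 1.036) · √(36.98/401)
  = 3.362 · √0.09222
  = 3.362 · 0.3037
  = 1.0210

Minimum detectable difference ≈ 1.02 kg/m²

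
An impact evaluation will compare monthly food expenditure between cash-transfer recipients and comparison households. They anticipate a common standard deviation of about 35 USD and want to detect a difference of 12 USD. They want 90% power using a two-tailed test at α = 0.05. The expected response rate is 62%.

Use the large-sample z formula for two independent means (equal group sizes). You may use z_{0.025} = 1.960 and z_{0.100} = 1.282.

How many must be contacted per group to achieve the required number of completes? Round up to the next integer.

n = (z_{α/2} + z_β)² · (σ₁² + σ₂²) / δ²
  = (1.960 + 1.282)² · (2·35² = 2450) / 12²
  = 10.5106 · 2450 / 144
  = 178.83
Adjust for 62% response: 178.83 / 0.62 = 288.43.
Round up → n = 289 per group.

n = 289 per group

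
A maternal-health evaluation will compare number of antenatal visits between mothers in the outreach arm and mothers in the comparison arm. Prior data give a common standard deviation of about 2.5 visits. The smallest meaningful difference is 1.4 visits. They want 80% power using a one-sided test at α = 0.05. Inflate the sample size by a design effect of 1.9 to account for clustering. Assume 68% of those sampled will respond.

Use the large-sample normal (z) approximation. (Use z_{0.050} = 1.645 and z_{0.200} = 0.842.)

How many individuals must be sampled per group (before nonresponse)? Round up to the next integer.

n = 111 per group

n = (z_α + z_β)² · (σ₁² + σ₂²) / δ²
  = (1.645 + 0.842)² · (2·2.5² = 12.5) / 1.4²
  = 6.1852 · 12.5 / 1.96
  = 39.45
Design effect: 1.9 × 39.45 = 74.95.
Adjust for 68% response: 74.95 / 0.68 = 110.22.
Round up → n = 111 per group.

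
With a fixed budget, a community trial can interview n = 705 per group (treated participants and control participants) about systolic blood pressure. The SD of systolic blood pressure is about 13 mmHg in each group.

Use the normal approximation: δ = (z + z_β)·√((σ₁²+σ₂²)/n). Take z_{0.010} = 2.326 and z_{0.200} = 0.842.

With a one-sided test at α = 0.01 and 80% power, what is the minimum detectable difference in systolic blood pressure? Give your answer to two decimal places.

δ = (z_α + z_β) · √((σ₁²+σ₂²)/n)
  = (2.326 + 0.842) · √(338/705)
  = 3.168 · √0.47943
  = 3.168 · 0.6924
  = 2.1936

Minimum detectable difference ≈ 2.19 mmHg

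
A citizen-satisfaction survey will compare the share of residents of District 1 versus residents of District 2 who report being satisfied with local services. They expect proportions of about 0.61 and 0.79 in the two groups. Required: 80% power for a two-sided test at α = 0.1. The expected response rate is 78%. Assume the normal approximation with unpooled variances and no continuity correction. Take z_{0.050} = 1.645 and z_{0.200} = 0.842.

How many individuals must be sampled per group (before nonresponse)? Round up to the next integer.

n = 99 per group

n = (z_{α/2} + z_β)² · [p₁(1−p₁) + p₂(1−p₂)] / (p₁ − p₂)²
  = (1.645 + 0.842)² · (0.61·0.39 + 0.79·0.21) / (-0.18)²
  = (2.487)² · (0.2379 + 0.1659) / 0.0324
  = 6.1852 · 0.4038 / 0.0324
  = 77.09
Adjust for 78% response: 77.09 / 0.78 = 98.83.
Round up → n = 99 per group.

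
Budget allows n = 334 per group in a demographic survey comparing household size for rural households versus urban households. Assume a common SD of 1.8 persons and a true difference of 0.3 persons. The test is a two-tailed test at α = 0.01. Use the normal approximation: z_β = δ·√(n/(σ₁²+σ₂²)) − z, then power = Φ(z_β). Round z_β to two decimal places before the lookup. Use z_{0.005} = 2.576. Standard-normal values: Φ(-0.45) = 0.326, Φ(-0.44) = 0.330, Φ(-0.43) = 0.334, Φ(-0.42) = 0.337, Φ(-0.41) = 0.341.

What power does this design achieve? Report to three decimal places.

Power ≈ 0.337

z_β = δ·√(n/(σ₁²+σ₂²)) − z_{α/2}
    = 0.3 · √(334/6.48) − 2.576
    = 0.3 · 7.17936 − 2.576
    = 2.1538 − 2.576 = -0.4222 → -0.42
Power = Φ(-0.42) = 0.337.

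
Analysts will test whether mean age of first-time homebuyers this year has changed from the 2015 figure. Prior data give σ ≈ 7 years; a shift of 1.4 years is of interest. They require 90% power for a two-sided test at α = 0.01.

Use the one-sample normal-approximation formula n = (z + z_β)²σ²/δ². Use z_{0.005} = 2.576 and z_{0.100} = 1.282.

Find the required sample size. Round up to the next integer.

n = 373

n = (z_{α/2} + z_β)² · σ² / δ²
  = (2.576 + 1.282)² · 7² / 1.4²
  = 14.8842 · 49 / 1.96
  = 372.10
Round up → n = 373.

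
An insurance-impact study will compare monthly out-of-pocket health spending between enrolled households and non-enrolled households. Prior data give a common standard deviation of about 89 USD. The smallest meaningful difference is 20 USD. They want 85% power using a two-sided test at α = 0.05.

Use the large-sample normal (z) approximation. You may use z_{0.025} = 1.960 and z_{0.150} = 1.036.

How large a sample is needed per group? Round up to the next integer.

n = (z_{α/2} + z_β)² · (σ₁² + σ₂²) / δ²
  = (1.960 + 1.036)² · (2·89² = 15842) / 20²
  = 8.9760 · 15842 / 400
  = 355.50
Round up → n = 356 per group.

n = 356 per group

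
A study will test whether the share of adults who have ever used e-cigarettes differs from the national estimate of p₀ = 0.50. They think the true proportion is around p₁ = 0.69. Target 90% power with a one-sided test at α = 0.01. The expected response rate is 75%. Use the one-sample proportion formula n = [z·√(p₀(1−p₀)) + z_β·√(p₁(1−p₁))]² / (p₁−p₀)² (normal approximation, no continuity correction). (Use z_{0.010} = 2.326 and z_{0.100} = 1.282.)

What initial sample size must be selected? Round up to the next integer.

n = 114

n = [z_α·√(p₀q₀) + z_β·√(p₁q₁)]² / (p₁ − p₀)²
  = [2.326·√(0.50·0.50) + 1.282·√(0.69·0.31)]² / (0.19)²
  = [2.326·0.5000 + 1.282·0.4625]² / 0.0361
  = [1.7559]² / 0.0361
  = 85.41
Adjust for 75% response: 85.41 / 0.75 = 113.88.
Round up → n = 114.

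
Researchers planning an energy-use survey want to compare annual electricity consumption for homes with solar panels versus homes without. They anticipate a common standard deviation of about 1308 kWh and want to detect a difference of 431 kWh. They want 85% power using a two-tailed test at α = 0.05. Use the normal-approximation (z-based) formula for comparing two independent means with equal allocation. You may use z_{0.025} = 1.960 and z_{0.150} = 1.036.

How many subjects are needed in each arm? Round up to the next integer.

n = 166 per group

n = (z_{α/2} + z_β)² · (σ₁² + σ₂²) / δ²
  = (1.960 + 1.036)² · (2·1308² = 3421728) / 431²
  = 8.9760 · 3421728 / 185761
  = 165.34
Round up → n = 166 per group.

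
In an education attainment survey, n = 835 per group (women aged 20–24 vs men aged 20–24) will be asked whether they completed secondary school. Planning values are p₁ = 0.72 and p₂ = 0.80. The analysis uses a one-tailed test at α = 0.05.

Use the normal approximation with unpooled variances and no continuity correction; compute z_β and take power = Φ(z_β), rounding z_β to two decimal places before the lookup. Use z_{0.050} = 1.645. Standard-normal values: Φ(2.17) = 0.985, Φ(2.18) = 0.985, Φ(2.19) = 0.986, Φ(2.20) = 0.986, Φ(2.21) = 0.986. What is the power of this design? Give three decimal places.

z_β = |p₁−p₂|·√(n/[p₁q₁+p₂q₂]) − z_α
    = 0.08 · √(835/0.3616) − 1.645
    = 0.08 · 48.0539 − 1.645
    = 3.8443 − 1.645 = 2.1993 → 2.20
Power = Φ(2.20) = 0.986.

Power ≈ 0.986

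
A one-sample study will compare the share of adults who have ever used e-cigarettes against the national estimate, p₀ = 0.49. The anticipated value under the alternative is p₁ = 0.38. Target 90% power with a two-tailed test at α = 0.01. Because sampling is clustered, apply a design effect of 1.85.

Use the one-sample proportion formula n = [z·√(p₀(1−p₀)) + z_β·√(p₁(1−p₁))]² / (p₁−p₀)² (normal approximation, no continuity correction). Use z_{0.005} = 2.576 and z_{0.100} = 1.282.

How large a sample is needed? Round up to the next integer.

n = 558

n = [z_{α/2}·√(p₀q₀) + z_β·√(p₁q₁)]² / (p₁ − p₀)²
  = [2.576·√(0.49·0.51) + 1.282·√(0.38·0.62)]² / (-0.11)²
  = [2.576·0.4999 + 1.282·0.4854]² / 0.0121
  = [1.9100]² / 0.0121
  = 301.50
Design effect: 1.85 × 301.50 = 557.77.
Round up → n = 558.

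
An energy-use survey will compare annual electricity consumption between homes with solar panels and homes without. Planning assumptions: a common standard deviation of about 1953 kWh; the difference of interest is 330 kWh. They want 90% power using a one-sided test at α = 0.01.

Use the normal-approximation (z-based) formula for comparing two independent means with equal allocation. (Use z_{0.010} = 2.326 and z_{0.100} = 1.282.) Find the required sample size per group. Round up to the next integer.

n = 912 per group

n = (z_α + z_β)² · (σ₁² + σ₂²) / δ²
  = (2.326 + 1.282)² · (2·1953² = 7628418) / 330²
  = 13.0177 · 7628418 / 108900
  = 911.88
Round up → n = 912 per group.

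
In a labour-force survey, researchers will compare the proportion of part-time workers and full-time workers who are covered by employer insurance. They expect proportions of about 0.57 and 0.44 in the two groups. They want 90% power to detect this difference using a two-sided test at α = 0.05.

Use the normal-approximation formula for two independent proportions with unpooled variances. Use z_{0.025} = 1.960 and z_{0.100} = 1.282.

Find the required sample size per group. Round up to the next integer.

n = 306 per group

n = (z_{α/2} + z_β)² · [p₁(1−p₁) + p₂(1−p₂)] / (p₁ − p₂)²
  = (1.960 + 1.282)² · (0.57·0.43 + 0.44·0.56) / (0.13)²
  = (3.242)² · (0.2451 + 0.2464) / 0.0169
  = 10.5106 · 0.4915 / 0.0169
  = 305.68
Round up → n = 306 per group.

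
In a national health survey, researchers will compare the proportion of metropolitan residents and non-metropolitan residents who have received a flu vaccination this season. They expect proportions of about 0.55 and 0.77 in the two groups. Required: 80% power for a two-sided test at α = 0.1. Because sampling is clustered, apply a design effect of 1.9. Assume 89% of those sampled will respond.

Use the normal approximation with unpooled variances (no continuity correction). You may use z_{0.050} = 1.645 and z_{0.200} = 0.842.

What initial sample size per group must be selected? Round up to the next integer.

n = 116 per group

n = (z_{α/2} + z_β)² · [p₁(1−p₁) + p₂(1−p₂)] / (p₁ − p₂)²
  = (1.645 + 0.842)² · (0.55·0.45 + 0.77·0.23) / (-0.22)²
  = (2.487)² · (0.2475 + 0.1771) / 0.0484
  = 6.1852 · 0.4246 / 0.0484
  = 54.26
Design effect: 1.9 × 54.26 = 103.10.
Adjust for 89% response: 103.10 / 0.89 = 115.84.
Round up → n = 116 per group.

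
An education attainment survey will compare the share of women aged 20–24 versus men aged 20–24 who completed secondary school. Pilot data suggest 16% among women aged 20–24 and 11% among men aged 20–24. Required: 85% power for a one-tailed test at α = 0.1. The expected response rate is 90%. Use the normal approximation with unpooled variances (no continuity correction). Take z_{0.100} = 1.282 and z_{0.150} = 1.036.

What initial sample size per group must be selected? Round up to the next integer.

n = (z_α + z_β)² · [p₁(1−p₁) + p₂(1−p₂)] / (p₁ − p₂)²
  = (1.282 + 1.036)² · (0.16·0.84 + 0.11·0.89) / (0.05)²
  = (2.318)² · (0.1344 + 0.0979) / 0.0025
  = 5.3731 · 0.2323 / 0.0025
  = 499.27
Adjust for 90% response: 499.27 / 0.90 = 554.75.
Round up → n = 555 per group.

n = 555 per group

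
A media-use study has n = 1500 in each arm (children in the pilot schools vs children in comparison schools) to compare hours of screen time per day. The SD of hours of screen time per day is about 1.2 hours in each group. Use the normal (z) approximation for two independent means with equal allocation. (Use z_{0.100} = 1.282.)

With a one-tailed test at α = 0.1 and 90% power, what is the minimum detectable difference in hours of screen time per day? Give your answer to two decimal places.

δ = (z_α + z_β) · √((σ₁²+σ₂²)/n)
  = (1.282 + 1.282) · √(2.88/1500)
  = 2.564 · √0.00192
  = 2.564 · 0.0438
  = 0.1123

Minimum detectable difference ≈ 0.11 hours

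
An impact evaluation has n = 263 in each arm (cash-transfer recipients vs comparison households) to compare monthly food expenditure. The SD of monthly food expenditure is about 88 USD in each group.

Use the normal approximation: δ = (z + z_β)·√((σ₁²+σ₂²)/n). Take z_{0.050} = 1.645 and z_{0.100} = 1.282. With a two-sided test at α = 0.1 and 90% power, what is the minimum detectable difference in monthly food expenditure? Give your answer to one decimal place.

δ = (z_{α/2} + z_β) · √((σ₁²+σ₂²)/n)
  = (1.645 + 1.282) · √(15488/263)
  = 2.927 · √58.8897
  = 2.927 · 7.6740
  = 22.4617

Minimum detectable difference ≈ 22.5 USD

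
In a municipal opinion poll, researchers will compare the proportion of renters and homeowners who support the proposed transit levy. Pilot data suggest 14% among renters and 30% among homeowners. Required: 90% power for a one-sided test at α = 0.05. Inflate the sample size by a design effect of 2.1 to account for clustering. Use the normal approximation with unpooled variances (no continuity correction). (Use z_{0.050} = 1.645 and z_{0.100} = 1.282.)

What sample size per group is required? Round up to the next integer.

n = (z_α + z_β)² · [p₁(1−p₁) + p₂(1−p₂)] / (p₁ − p₂)²
  = (1.645 + 1.282)² · (0.14·0.86 + 0.30·0.70) / (-0.16)²
  = (2.927)² · (0.1204 + 0.2100) / 0.0256
  = 8.5673 · 0.3304 / 0.0256
  = 110.57
Design effect: 2.1 × 110.57 = 232.20.
Round up → n = 233 per group.

n = 233 per group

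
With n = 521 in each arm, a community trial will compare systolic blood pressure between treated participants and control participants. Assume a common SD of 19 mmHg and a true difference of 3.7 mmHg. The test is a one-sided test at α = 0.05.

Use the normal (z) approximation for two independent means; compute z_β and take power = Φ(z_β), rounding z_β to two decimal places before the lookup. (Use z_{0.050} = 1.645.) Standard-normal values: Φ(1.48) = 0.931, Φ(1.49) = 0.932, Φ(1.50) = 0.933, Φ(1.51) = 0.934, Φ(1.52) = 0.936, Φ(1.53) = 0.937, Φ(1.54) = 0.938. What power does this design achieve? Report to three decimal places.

z_β = δ·√(n/(σ₁²+σ₂²)) − z_α
    = 3.7 · √(521/722) − 1.645
    = 3.7 · 0.84947 − 1.645
    = 3.1431 − 1.645 = 1.4981 → 1.50
Power = Φ(1.50) = 0.933.

Power ≈ 0.933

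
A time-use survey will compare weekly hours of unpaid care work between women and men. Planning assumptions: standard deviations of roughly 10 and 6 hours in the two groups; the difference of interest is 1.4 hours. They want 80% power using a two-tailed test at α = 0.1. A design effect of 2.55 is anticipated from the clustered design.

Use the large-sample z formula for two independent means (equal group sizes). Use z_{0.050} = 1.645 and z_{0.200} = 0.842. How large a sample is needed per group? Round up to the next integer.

n = (z_{α/2} + z_β)² · (σ₁² + σ₂²) / δ²
  = (1.645 + 0.842)² · (10² + 6² = 136) / 1.4²
  = 6.1852 · 136 / 1.96
  = 429.17
Design effect: 2.55 × 429.17 = 1094.40.
Round up → n = 1095 per group.

n = 1095 per group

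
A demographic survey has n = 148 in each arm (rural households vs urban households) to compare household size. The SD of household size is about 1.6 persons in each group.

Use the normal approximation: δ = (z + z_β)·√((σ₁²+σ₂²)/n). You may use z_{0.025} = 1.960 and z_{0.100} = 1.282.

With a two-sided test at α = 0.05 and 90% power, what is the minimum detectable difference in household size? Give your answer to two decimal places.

δ = (z_{α/2} + z_β) · √((σ₁²+σ₂²)/n)
  = (1.960 + 1.282) · √(5.12/148)
  = 3.242 · √0.03459
  = 3.242 · 0.1860
  = 0.6030

Minimum detectable difference ≈ 0.60 persons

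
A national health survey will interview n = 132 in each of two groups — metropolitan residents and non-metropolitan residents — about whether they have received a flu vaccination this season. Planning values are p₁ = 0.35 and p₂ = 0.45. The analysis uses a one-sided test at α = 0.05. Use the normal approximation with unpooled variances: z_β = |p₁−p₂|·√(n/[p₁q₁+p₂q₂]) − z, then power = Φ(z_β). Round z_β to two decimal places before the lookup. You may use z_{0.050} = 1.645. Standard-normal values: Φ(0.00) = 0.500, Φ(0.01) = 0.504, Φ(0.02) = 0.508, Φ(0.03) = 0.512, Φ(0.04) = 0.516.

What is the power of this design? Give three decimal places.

Power ≈ 0.508

z_β = |p₁−p₂|·√(n/[p₁q₁+p₂q₂]) − z_α
    = 0.10 · √(132/0.4750) − 1.645
    = 0.10 · 16.6702 − 1.645
    = 1.6670 − 1.645 = 0.0220 → 0.02
Power = Φ(0.02) = 0.508.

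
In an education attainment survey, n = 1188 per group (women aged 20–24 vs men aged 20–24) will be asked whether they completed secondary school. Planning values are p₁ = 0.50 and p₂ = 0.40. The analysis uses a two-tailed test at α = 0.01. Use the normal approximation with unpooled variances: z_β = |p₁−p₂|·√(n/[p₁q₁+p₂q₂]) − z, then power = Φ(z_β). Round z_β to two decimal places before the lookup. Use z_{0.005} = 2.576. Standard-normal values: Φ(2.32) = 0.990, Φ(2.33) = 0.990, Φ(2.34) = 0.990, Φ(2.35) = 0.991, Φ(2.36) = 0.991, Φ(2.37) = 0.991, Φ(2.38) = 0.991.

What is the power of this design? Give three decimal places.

z_β = |p₁−p₂|·√(n/[p₁q₁+p₂q₂]) − z_{α/2}
    = 0.10 · √(1188/0.4900) − 2.576
    = 0.10 · 49.2391 − 2.576
    = 4.9239 − 2.576 = 2.3479 → 2.35
Power = Φ(2.35) = 0.991.

Power ≈ 0.991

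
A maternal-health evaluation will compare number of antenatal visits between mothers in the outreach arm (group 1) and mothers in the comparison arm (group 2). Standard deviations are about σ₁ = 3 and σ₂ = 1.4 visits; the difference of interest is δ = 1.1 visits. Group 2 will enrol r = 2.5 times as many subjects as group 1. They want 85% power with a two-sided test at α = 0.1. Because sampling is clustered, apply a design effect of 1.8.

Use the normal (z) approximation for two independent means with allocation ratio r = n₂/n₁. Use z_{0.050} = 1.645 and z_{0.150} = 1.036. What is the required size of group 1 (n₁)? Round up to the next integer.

n₁ = 105

n₁ = (z_{α/2} + z_β)² · (σ₁² + σ₂²/r) / δ²
   = (1.645 + 1.036)² · (3² + 1.4²/2.5) / 1.1²
   = 7.1878 · (9 + 0.784) / 1.21
   = 7.1878 · 9.784 / 1.21
   = 58.12
Design effect: 1.8 × 58.12 = 104.62.
Round up → n₁ = 105; n₂ = r·n₁ = 2.5 × 105 = 263.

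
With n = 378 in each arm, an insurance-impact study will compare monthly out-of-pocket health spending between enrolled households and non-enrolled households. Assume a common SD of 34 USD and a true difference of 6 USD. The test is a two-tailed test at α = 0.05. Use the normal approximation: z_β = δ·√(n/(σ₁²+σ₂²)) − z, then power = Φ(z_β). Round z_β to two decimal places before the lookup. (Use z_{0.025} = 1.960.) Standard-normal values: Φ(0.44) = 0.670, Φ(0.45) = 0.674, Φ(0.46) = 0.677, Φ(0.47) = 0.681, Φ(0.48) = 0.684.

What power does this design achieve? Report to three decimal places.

z_β = δ·√(n/(σ₁²+σ₂²)) − z_{α/2}
    = 6 · √(378/2312) − 1.960
    = 6 · 0.40434 − 1.960
    = 2.4261 − 1.960 = 0.4661 → 0.47
Power = Φ(0.47) = 0.681.

Power ≈ 0.681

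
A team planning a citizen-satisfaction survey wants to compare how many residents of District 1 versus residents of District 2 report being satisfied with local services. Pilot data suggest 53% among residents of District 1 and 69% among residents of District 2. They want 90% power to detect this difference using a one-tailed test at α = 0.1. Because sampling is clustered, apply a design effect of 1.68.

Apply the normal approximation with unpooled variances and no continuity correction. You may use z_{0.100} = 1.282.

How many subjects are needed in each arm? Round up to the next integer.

n = 200 per group

n = (z_α + z_β)² · [p₁(1−p₁) + p₂(1−p₂)] / (p₁ − p₂)²
  = (1.282 + 1.282)² · (0.53·0.47 + 0.69·0.31) / (-0.16)²
  = (2.564)² · (0.2491 + 0.2139) / 0.0256
  = 6.5741 · 0.4630 / 0.0256
  = 118.90
Design effect: 1.68 × 118.90 = 199.75.
Round up → n = 200 per group.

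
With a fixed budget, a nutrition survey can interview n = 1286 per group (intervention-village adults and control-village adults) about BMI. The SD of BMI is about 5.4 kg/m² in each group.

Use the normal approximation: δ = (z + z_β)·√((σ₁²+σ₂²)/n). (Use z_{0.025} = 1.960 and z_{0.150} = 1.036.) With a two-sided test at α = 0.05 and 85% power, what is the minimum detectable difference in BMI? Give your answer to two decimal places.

Minimum detectable difference ≈ 0.64 kg/m²

δ = (z_{α/2} + z_β) · √((σ₁²+σ₂²)/n)
  = (1.960 + 1.036) · √(58.32/1286)
  = 2.996 · √0.04535
  = 2.996 · 0.2130
  = 0.6380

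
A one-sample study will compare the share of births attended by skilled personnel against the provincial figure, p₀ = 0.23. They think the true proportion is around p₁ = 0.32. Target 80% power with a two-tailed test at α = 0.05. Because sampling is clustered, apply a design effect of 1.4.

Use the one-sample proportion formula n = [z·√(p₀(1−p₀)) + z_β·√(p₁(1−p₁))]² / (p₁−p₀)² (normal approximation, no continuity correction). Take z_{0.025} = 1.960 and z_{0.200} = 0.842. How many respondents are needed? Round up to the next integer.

n = [z_{α/2}·√(p₀q₀) + z_β·√(p₁q₁)]² / (p₁ − p₀)²
  = [1.960·√(0.23·0.77) + 0.842·√(0.32·0.68)]² / (0.09)²
  = [1.960·0.4208 + 0.842·0.4665]² / 0.0081
  = [1.2176]² / 0.0081
  = 183.03
Design effect: 1.4 × 183.03 = 256.25.
Round up → n = 257.

n = 257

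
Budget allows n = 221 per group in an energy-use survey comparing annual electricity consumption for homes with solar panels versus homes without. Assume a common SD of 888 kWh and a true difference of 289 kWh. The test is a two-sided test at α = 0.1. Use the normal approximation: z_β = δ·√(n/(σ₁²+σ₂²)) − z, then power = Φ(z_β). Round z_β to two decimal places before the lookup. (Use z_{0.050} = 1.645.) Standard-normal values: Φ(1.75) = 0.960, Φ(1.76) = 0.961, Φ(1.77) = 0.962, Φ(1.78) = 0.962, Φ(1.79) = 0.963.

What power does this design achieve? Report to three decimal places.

Power ≈ 0.962

z_β = δ·√(n/(σ₁²+σ₂²)) − z_{α/2}
    = 289 · √(221/1577088) − 1.645
    = 289 · 0.01184 − 1.645
    = 3.4211 − 1.645 = 1.7761 → 1.78
Power = Φ(1.78) = 0.962.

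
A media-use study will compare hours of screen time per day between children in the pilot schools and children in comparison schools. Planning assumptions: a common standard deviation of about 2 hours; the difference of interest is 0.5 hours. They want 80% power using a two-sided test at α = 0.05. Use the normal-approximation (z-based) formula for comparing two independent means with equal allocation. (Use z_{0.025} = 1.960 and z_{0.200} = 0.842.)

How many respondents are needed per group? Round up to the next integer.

n = 252 per group

n = (z_{α/2} + z_β)² · (σ₁² + σ₂²) / δ²
  = (1.960 + 0.842)² · (2·2² = 8) / 0.5²
  = 7.8512 · 8 / 0.25
  = 251.24
Round up → n = 252 per group.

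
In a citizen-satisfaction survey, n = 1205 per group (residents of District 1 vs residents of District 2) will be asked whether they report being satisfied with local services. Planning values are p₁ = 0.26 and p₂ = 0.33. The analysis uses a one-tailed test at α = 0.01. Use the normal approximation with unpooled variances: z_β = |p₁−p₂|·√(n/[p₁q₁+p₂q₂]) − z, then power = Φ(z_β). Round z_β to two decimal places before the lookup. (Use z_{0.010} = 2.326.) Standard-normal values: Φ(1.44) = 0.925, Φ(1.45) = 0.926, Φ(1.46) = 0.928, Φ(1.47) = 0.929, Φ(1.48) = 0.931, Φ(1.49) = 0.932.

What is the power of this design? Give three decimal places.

z_β = |p₁−p₂|·√(n/[p₁q₁+p₂q₂]) − z_α
    = 0.07 · √(1205/0.4135) − 2.326
    = 0.07 · 53.9828 − 2.326
    = 3.7788 − 2.326 = 1.4528 → 1.45
Power = Φ(1.45) = 0.926.

Power ≈ 0.926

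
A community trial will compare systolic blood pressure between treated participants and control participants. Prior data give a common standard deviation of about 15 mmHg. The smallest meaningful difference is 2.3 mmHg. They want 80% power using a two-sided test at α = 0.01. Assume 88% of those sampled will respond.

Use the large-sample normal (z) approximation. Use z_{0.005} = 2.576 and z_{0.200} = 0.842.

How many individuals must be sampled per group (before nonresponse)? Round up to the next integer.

n = 1130 per group

n = (z_{α/2} + z_β)² · (σ₁² + σ₂²) / δ²
  = (2.576 + 0.842)² · (2·15² = 450) / 2.3²
  = 11.6827 · 450 / 5.29
  = 993.80
Adjust for 88% response: 993.80 / 0.88 = 1129.32.
Round up → n = 1130 per group.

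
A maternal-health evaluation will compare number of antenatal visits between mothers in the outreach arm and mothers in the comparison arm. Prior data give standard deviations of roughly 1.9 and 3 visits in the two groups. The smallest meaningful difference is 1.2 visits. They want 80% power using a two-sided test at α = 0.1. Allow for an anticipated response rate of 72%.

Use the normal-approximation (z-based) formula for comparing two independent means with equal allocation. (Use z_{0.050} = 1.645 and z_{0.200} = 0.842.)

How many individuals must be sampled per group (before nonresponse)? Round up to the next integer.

n = (z_{α/2} + z_β)² · (σ₁² + σ₂²) / δ²
  = (1.645 + 0.842)² · (1.9² + 3² = 12.61) / 1.2²
  = 6.1852 · 12.61 / 1.44
  = 54.16
Adjust for 72% response: 54.16 / 0.72 = 75.23.
Round up → n = 76 per group.

n = 76 per group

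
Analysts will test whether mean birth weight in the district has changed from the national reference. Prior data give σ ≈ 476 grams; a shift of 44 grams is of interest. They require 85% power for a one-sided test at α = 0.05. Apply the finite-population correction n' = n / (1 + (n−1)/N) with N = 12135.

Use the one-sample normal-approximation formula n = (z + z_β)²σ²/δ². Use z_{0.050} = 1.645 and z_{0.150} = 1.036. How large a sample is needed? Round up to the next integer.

n = (z_α + z_β)² · σ² / δ²
  = (1.645 + 1.036)² · 476² / 44²
  = 7.1878 · 226576 / 1936
  = 841.21
Finite-population correction (N = 12135): 841.21 / (1 + (841.21 − 1)/12135) = 786.73.
Round up → n = 787.

n = 787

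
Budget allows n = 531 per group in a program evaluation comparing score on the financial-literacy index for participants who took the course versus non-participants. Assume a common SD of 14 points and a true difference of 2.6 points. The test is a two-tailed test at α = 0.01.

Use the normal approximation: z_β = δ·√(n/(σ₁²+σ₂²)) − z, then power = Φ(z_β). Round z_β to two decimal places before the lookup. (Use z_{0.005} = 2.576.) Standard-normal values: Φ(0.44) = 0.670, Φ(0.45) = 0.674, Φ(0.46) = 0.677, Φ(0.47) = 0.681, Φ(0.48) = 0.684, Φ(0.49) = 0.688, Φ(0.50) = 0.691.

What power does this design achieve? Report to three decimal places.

z_β = δ·√(n/(σ₁²+σ₂²)) − z_{α/2}
    = 2.6 · √(531/392) − 2.576
    = 2.6 · 1.16387 − 2.576
    = 3.0261 − 2.576 = 0.4501 → 0.45
Power = Φ(0.45) = 0.674.

Power ≈ 0.674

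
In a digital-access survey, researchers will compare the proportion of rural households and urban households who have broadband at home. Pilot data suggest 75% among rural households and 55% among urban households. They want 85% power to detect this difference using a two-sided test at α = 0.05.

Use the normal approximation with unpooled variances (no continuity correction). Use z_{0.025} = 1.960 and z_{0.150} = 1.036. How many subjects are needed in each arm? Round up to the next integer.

n = 98 per group

n = (z_{α/2} + z_β)² · [p₁(1−p₁) + p₂(1−p₂)] / (p₁ − p₂)²
  = (1.960 + 1.036)² · (0.75·0.25 + 0.55·0.45) / (0.20)²
  = (2.996)² · (0.1875 + 0.2475) / 0.0400
  = 8.9760 · 0.4350 / 0.0400
  = 97.61
Round up → n = 98 per group.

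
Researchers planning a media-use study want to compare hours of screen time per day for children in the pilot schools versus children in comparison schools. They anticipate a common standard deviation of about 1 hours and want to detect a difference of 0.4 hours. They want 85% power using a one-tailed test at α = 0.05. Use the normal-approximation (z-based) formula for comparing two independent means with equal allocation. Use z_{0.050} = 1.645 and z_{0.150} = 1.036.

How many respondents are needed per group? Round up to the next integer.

n = (z_α + z_β)² · (σ₁² + σ₂²) / δ²
  = (1.645 + 1.036)² · (2·1² = 2) / 0.4²
  = 7.1878 · 2 / 0.16
  = 89.85
Round up → n = 90 per group.

n = 90 per group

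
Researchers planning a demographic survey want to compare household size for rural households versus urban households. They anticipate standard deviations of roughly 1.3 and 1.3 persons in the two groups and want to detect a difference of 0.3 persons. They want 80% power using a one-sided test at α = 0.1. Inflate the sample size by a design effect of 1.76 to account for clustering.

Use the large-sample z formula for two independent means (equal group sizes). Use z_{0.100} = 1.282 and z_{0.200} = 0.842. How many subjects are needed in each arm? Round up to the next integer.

n = 299 per group

n = (z_α + z_β)² · (σ₁² + σ₂²) / δ²
  = (1.282 + 0.842)² · (1.3² + 1.3² = 3.38) / 0.3²
  = 4.5114 · 3.38 / 0.09
  = 169.43
Design effect: 1.76 × 169.43 = 298.19.
Round up → n = 299 per group.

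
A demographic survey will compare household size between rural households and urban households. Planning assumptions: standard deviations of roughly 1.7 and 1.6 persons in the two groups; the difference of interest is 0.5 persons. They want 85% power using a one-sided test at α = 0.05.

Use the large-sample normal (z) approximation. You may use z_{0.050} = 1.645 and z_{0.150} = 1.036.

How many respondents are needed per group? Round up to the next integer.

n = 157 per group

n = (z_α + z_β)² · (σ₁² + σ₂²) / δ²
  = (1.645 + 1.036)² · (1.7² + 1.6² = 5.45) / 0.5²
  = 7.1878 · 5.45 / 0.25
  = 156.69
Round up → n = 157 per group.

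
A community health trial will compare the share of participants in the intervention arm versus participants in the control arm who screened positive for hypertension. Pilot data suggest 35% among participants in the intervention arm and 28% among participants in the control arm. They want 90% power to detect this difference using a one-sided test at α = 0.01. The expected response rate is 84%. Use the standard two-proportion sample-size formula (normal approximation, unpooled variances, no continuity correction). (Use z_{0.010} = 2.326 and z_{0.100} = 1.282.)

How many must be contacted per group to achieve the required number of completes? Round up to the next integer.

n = 1358 per group

n = (z_α + z_β)² · [p₁(1−p₁) + p₂(1−p₂)] / (p₁ − p₂)²
  = (2.326 + 1.282)² · (0.35·0.65 + 0.28·0.72) / (0.07)²
  = (3.608)² · (0.2275 + 0.2016) / 0.0049
  = 13.0177 · 0.4291 / 0.0049
  = 1139.98
Adjust for 84% response: 1139.98 / 0.84 = 1357.11.
Round up → n = 1358 per group.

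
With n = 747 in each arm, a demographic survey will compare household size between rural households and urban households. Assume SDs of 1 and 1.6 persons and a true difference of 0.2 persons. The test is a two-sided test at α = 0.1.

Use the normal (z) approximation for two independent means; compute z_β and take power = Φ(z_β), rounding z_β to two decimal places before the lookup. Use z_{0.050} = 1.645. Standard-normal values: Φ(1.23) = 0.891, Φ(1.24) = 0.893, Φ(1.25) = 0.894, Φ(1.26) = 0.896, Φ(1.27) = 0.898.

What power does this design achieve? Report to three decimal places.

Power ≈ 0.894

z_β = δ·√(n/(σ₁²+σ₂²)) − z_{α/2}
    = 0.2 · √(747/3.56) − 1.645
    = 0.2 · 14.48556 − 1.645
    = 2.8971 − 1.645 = 1.2521 → 1.25
Power = Φ(1.25) = 0.894.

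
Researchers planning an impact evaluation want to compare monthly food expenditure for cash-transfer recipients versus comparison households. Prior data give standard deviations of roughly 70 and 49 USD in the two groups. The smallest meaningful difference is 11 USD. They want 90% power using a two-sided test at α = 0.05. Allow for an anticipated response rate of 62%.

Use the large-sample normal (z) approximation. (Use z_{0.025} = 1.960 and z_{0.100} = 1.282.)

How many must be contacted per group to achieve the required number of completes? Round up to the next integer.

n = 1023 per group

n = (z_{α/2} + z_β)² · (σ₁² + σ₂²) / δ²
  = (1.960 + 1.282)² · (70² + 49² = 7301) / 11²
  = 10.5106 · 7301 / 121
  = 634.20
Adjust for 62% response: 634.20 / 0.62 = 1022.90.
Round up → n = 1023 per group.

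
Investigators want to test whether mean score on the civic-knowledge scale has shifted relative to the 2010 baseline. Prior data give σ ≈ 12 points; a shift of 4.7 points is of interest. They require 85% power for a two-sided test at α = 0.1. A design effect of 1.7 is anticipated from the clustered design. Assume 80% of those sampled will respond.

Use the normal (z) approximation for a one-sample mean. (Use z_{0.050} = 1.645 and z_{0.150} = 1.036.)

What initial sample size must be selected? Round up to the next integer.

n = 100

n = (z_{α/2} + z_β)² · σ² / δ²
  = (1.645 + 1.036)² · 12² / 4.7²
  = 7.1878 · 144 / 22.09
  = 46.86
Design effect: 1.7 × 46.86 = 79.65.
Adjust for 80% response: 79.65 / 0.80 = 99.57.
Round up → n = 100.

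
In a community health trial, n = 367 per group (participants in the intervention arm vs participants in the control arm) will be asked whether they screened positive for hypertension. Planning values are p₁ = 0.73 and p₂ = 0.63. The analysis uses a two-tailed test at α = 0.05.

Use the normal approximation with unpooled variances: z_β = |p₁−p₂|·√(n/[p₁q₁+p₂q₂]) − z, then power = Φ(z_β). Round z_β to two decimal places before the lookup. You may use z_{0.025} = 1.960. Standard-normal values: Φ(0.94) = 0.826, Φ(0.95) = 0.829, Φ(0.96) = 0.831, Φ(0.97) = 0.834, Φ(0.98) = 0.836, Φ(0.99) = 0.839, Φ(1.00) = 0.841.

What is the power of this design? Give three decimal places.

z_β = |p₁−p₂|·√(n/[p₁q₁+p₂q₂]) − z_{α/2}
    = 0.10 · √(367/0.4302) − 1.960
    = 0.10 · 29.2077 − 1.960
    = 2.9208 − 1.960 = 0.9608 → 0.96
Power = Φ(0.96) = 0.831.

Power ≈ 0.831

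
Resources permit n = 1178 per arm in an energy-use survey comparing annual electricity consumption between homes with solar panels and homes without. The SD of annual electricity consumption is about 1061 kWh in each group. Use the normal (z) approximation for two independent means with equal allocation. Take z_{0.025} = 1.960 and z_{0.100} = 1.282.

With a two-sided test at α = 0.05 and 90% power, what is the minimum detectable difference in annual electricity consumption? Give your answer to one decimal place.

Minimum detectable difference ≈ 141.7 kWh

δ = (z_{α/2} + z_β) · √((σ₁²+σ₂²)/n)
  = (1.960 + 1.282) · √(2251442/1178)
  = 3.242 · √1911.2
  = 3.242 · 43.7177
  = 141.7329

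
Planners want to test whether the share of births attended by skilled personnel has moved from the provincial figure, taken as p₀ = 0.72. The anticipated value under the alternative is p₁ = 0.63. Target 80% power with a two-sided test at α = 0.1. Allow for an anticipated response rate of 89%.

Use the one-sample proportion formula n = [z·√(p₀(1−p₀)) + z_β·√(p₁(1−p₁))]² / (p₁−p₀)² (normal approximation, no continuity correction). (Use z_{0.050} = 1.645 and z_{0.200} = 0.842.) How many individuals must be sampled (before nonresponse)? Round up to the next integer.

n = 182

n = [z_{α/2}·√(p₀q₀) + z_β·√(p₁q₁)]² / (p₁ − p₀)²
  = [1.645·√(0.72·0.28) + 0.842·√(0.63·0.37)]² / (-0.09)²
  = [1.645·0.4490 + 0.842·0.4828]² / 0.0081
  = [1.1451]² / 0.0081
  = 161.89
Adjust for 89% response: 161.89 / 0.89 = 181.90.
Round up → n = 182.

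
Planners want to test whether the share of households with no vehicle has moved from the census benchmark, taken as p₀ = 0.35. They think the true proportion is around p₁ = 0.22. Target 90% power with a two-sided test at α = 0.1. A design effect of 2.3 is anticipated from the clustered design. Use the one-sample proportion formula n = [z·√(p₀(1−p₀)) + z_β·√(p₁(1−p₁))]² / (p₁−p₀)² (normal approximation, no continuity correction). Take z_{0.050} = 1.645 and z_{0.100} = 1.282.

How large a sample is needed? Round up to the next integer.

n = [z_{α/2}·√(p₀q₀) + z_β·√(p₁q₁)]² / (p₁ − p₀)²
  = [1.645·√(0.35·0.65) + 1.282·√(0.22·0.78)]² / (-0.13)²
  = [1.645·0.4770 + 1.282·0.4142]² / 0.0169
  = [1.3157]² / 0.0169
  = 102.43
Design effect: 2.3 × 102.43 = 235.58.
Round up → n = 236.

n = 236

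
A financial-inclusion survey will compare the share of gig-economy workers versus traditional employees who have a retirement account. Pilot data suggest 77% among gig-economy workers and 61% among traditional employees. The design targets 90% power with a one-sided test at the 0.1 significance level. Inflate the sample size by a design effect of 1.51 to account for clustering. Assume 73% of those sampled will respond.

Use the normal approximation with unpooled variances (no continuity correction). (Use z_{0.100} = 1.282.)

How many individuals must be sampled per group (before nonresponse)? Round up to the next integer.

n = 221 per group

n = (z_α + z_β)² · [p₁(1−p₁) + p₂(1−p₂)] / (p₁ − p₂)²
  = (1.282 + 1.282)² · (0.77·0.23 + 0.61·0.39) / (0.16)²
  = (2.564)² · (0.1771 + 0.2379) / 0.0256
  = 6.5741 · 0.4150 / 0.0256
  = 106.57
Design effect: 1.51 × 106.57 = 160.92.
Adjust for 73% response: 160.92 / 0.73 = 220.44.
Round up → n = 221 per group.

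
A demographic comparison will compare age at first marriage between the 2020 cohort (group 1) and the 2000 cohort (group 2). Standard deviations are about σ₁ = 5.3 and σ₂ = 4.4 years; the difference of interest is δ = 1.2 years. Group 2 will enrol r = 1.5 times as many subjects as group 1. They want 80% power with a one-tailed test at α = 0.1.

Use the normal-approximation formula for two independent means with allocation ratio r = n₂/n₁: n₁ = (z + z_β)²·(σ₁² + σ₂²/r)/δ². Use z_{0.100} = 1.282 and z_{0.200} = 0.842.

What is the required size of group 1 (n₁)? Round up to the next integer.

n₁ = (z_α + z_β)² · (σ₁² + σ₂²/r) / δ²
   = (1.282 + 0.842)² · (5.3² + 4.4²/1.5) / 1.2²
   = 4.5114 · (28.09 + 12.9067) / 1.44
   = 4.5114 · 40.9967 / 1.44
   = 128.44
Round up → n₁ = 129; n₂ = r·n₁ = 1.5 × 129 = 194.

n₁ = 129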